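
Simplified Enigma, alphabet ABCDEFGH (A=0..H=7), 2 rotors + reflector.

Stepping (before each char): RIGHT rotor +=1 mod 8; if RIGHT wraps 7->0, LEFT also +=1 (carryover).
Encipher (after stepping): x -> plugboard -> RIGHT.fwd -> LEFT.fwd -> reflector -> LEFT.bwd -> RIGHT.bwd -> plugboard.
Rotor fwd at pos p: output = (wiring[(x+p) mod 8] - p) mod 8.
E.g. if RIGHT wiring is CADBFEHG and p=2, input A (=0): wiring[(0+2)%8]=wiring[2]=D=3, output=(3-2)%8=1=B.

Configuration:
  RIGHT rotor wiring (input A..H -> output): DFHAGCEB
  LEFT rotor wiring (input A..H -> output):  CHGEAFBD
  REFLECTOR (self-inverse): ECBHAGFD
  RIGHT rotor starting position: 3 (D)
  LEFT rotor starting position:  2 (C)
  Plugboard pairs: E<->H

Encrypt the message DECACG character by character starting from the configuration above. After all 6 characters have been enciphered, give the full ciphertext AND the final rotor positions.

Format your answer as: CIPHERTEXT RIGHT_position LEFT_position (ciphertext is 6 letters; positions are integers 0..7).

Char 1 ('D'): step: R->4, L=2; D->plug->D->R->F->L->B->refl->C->L'->B->R'->F->plug->F
Char 2 ('E'): step: R->5, L=2; E->plug->H->R->B->L->C->refl->B->L'->F->R'->A->plug->A
Char 3 ('C'): step: R->6, L=2; C->plug->C->R->F->L->B->refl->C->L'->B->R'->E->plug->H
Char 4 ('A'): step: R->7, L=2; A->plug->A->R->C->L->G->refl->F->L'->H->R'->F->plug->F
Char 5 ('C'): step: R->0, L->3 (L advanced); C->plug->C->R->H->L->D->refl->H->L'->F->R'->B->plug->B
Char 6 ('G'): step: R->1, L=3; G->plug->G->R->A->L->B->refl->C->L'->C->R'->H->plug->E
Final: ciphertext=FAHFBE, RIGHT=1, LEFT=3

Answer: FAHFBE 1 3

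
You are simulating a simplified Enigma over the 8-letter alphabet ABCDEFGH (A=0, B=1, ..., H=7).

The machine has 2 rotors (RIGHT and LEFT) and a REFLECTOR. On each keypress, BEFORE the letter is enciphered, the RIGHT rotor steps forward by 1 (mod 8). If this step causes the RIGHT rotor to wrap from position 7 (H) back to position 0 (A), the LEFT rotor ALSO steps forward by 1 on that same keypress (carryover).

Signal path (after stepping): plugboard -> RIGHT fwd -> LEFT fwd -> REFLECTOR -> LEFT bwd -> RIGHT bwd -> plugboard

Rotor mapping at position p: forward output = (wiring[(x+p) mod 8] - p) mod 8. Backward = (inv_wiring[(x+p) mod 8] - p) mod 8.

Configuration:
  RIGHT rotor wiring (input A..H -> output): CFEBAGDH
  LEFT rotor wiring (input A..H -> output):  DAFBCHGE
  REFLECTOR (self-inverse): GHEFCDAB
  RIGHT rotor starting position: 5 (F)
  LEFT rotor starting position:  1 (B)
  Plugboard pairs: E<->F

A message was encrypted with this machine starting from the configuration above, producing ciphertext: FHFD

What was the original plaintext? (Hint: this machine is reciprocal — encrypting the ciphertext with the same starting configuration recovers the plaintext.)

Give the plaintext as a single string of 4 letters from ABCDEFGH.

Char 1 ('F'): step: R->6, L=1; F->plug->E->R->G->L->D->refl->F->L'->F->R'->A->plug->A
Char 2 ('H'): step: R->7, L=1; H->plug->H->R->E->L->G->refl->A->L'->C->R'->E->plug->F
Char 3 ('F'): step: R->0, L->2 (L advanced); F->plug->E->R->A->L->D->refl->F->L'->D->R'->G->plug->G
Char 4 ('D'): step: R->1, L=2; D->plug->D->R->H->L->G->refl->A->L'->C->R'->F->plug->E

Answer: AFGE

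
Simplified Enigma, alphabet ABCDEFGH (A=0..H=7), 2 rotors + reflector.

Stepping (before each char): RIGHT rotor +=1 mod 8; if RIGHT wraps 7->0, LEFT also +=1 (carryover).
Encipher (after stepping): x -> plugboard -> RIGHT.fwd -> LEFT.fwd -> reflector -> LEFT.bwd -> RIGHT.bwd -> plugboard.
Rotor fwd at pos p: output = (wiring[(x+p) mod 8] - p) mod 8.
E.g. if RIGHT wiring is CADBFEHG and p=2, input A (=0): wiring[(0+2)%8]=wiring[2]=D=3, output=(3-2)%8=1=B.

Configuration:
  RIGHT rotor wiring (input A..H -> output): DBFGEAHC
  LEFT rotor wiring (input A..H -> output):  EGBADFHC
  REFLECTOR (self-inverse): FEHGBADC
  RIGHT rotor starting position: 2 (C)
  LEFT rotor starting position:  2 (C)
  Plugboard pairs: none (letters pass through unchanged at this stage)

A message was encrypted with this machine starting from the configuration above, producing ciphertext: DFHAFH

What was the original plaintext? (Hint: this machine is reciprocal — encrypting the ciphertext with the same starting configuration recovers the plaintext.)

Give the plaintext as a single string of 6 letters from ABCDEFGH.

Char 1 ('D'): step: R->3, L=2; D->plug->D->R->E->L->F->refl->A->L'->F->R'->C->plug->C
Char 2 ('F'): step: R->4, L=2; F->plug->F->R->F->L->A->refl->F->L'->E->R'->B->plug->B
Char 3 ('H'): step: R->5, L=2; H->plug->H->R->H->L->E->refl->B->L'->C->R'->B->plug->B
Char 4 ('A'): step: R->6, L=2; A->plug->A->R->B->L->G->refl->D->L'->D->R'->D->plug->D
Char 5 ('F'): step: R->7, L=2; F->plug->F->R->F->L->A->refl->F->L'->E->R'->B->plug->B
Char 6 ('H'): step: R->0, L->3 (L advanced); H->plug->H->R->C->L->C->refl->H->L'->E->R'->E->plug->E

Answer: CBBDBE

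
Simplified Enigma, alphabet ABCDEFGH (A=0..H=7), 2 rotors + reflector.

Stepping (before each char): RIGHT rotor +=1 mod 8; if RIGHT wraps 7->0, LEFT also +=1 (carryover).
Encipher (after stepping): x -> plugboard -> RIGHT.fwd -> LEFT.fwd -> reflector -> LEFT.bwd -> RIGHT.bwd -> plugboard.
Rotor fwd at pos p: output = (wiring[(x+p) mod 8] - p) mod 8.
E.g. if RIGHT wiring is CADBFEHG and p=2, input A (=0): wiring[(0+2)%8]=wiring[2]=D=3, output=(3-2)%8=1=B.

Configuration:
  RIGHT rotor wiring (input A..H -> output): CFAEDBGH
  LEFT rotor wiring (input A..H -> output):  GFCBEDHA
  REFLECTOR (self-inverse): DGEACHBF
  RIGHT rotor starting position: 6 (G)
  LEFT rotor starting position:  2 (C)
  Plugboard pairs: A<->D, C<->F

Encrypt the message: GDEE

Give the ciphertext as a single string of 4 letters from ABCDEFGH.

Answer: FBHA

Derivation:
Char 1 ('G'): step: R->7, L=2; G->plug->G->R->C->L->C->refl->E->L'->G->R'->C->plug->F
Char 2 ('D'): step: R->0, L->3 (L advanced); D->plug->A->R->C->L->A->refl->D->L'->F->R'->B->plug->B
Char 3 ('E'): step: R->1, L=3; E->plug->E->R->A->L->G->refl->B->L'->B->R'->H->plug->H
Char 4 ('E'): step: R->2, L=3; E->plug->E->R->E->L->F->refl->H->L'->H->R'->D->plug->A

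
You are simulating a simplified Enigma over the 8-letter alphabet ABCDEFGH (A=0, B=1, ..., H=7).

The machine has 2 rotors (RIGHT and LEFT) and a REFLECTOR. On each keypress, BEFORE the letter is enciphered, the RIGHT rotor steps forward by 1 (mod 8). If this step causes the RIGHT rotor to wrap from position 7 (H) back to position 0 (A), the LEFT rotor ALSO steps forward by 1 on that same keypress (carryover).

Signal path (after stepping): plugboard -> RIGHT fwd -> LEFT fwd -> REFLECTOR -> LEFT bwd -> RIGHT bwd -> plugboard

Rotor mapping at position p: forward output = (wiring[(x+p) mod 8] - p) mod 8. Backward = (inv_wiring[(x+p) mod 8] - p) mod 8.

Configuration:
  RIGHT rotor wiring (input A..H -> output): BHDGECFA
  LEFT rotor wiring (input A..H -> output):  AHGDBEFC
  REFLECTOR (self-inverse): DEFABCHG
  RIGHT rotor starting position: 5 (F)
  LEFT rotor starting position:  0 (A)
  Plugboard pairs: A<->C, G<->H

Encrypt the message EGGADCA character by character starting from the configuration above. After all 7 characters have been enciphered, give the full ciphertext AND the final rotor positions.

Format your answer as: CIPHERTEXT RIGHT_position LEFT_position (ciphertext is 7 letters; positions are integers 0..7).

Char 1 ('E'): step: R->6, L=0; E->plug->E->R->F->L->E->refl->B->L'->E->R'->H->plug->G
Char 2 ('G'): step: R->7, L=0; G->plug->H->R->G->L->F->refl->C->L'->H->R'->E->plug->E
Char 3 ('G'): step: R->0, L->1 (L advanced); G->plug->H->R->A->L->G->refl->H->L'->H->R'->B->plug->B
Char 4 ('A'): step: R->1, L=1; A->plug->C->R->F->L->E->refl->B->L'->G->R'->A->plug->C
Char 5 ('D'): step: R->2, L=1; D->plug->D->R->A->L->G->refl->H->L'->H->R'->G->plug->H
Char 6 ('C'): step: R->3, L=1; C->plug->A->R->D->L->A->refl->D->L'->E->R'->G->plug->H
Char 7 ('A'): step: R->4, L=1; A->plug->C->R->B->L->F->refl->C->L'->C->R'->H->plug->G
Final: ciphertext=GEBCHHG, RIGHT=4, LEFT=1

Answer: GEBCHHG 4 1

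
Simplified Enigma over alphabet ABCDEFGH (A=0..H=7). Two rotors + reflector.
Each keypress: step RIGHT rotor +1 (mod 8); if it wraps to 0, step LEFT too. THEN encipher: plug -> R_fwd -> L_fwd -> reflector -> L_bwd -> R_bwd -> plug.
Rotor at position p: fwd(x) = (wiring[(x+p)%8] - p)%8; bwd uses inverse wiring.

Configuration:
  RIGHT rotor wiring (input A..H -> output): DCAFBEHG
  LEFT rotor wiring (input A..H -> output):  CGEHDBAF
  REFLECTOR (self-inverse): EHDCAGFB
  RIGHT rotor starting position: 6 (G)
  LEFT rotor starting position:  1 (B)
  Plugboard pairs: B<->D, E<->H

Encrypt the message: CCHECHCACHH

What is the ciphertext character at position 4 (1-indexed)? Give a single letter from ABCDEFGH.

Char 1 ('C'): step: R->7, L=1; C->plug->C->R->D->L->C->refl->D->L'->B->R'->D->plug->B
Char 2 ('C'): step: R->0, L->2 (L advanced); C->plug->C->R->A->L->C->refl->D->L'->F->R'->D->plug->B
Char 3 ('H'): step: R->1, L=2; H->plug->E->R->D->L->H->refl->B->L'->C->R'->H->plug->E
Char 4 ('E'): step: R->2, L=2; E->plug->H->R->A->L->C->refl->D->L'->F->R'->E->plug->H

H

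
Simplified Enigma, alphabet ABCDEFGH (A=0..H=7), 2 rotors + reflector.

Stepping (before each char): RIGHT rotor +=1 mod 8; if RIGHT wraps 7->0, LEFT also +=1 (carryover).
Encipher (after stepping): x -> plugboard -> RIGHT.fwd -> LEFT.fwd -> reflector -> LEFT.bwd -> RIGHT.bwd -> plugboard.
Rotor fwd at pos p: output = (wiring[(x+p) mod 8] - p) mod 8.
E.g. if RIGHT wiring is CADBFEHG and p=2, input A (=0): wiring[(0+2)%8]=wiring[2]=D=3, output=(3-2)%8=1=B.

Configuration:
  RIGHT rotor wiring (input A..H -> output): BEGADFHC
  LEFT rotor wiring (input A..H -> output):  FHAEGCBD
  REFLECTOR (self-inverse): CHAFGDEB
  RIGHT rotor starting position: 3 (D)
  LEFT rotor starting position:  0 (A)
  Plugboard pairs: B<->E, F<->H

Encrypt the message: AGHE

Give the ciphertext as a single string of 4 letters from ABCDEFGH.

Answer: HDGC

Derivation:
Char 1 ('A'): step: R->4, L=0; A->plug->A->R->H->L->D->refl->F->L'->A->R'->F->plug->H
Char 2 ('G'): step: R->5, L=0; G->plug->G->R->D->L->E->refl->G->L'->E->R'->D->plug->D
Char 3 ('H'): step: R->6, L=0; H->plug->F->R->C->L->A->refl->C->L'->F->R'->G->plug->G
Char 4 ('E'): step: R->7, L=0; E->plug->B->R->C->L->A->refl->C->L'->F->R'->C->plug->C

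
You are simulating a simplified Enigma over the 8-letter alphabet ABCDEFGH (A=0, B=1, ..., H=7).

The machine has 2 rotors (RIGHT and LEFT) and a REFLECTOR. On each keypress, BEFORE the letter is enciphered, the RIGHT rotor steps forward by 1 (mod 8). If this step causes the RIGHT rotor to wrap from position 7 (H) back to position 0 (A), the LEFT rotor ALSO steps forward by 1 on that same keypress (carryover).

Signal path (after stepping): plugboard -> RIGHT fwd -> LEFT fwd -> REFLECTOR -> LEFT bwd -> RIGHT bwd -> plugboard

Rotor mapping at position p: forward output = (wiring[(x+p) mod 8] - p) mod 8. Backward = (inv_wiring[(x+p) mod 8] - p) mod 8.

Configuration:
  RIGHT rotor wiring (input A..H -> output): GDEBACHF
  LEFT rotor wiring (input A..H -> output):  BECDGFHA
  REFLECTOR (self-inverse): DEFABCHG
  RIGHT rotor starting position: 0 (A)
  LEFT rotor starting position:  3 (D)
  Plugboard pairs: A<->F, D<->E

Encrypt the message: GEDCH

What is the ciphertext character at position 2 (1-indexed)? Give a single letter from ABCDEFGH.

Char 1 ('G'): step: R->1, L=3; G->plug->G->R->E->L->F->refl->C->L'->C->R'->A->plug->F
Char 2 ('E'): step: R->2, L=3; E->plug->D->R->A->L->A->refl->D->L'->B->R'->H->plug->H

H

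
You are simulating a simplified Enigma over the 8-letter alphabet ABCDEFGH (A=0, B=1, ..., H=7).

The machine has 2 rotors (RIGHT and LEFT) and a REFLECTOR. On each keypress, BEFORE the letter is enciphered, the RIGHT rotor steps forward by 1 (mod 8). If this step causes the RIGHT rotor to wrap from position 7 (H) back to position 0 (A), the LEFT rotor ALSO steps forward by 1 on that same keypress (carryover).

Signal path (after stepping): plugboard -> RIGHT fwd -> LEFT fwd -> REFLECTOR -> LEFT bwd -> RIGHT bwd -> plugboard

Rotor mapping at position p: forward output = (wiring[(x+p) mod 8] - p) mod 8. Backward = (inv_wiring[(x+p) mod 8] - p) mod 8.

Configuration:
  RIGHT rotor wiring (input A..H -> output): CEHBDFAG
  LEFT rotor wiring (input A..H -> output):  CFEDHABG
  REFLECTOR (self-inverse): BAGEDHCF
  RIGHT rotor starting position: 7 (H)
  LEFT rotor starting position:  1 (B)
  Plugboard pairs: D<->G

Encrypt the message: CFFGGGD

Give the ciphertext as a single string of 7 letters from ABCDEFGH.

Answer: FDHFCEH

Derivation:
Char 1 ('C'): step: R->0, L->2 (L advanced); C->plug->C->R->H->L->D->refl->E->L'->F->R'->F->plug->F
Char 2 ('F'): step: R->1, L=2; F->plug->F->R->H->L->D->refl->E->L'->F->R'->G->plug->D
Char 3 ('F'): step: R->2, L=2; F->plug->F->R->E->L->H->refl->F->L'->C->R'->H->plug->H
Char 4 ('G'): step: R->3, L=2; G->plug->D->R->F->L->E->refl->D->L'->H->R'->F->plug->F
Char 5 ('G'): step: R->4, L=2; G->plug->D->R->C->L->F->refl->H->L'->E->R'->C->plug->C
Char 6 ('G'): step: R->5, L=2; G->plug->D->R->F->L->E->refl->D->L'->H->R'->E->plug->E
Char 7 ('D'): step: R->6, L=2; D->plug->G->R->F->L->E->refl->D->L'->H->R'->H->plug->H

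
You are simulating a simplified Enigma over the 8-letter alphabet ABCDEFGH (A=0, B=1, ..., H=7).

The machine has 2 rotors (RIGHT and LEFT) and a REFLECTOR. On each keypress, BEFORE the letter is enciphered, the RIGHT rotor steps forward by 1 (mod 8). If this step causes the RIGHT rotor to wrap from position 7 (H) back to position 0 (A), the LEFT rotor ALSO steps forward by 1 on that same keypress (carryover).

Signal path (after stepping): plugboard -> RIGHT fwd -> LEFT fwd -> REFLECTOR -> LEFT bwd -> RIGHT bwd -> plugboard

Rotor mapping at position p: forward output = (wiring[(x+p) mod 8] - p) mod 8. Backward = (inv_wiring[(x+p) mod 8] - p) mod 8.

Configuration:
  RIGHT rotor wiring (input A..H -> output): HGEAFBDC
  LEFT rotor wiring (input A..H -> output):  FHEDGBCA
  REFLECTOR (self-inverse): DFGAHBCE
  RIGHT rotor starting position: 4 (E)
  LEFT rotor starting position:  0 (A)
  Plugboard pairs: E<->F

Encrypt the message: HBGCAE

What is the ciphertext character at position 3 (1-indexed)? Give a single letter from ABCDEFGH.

Char 1 ('H'): step: R->5, L=0; H->plug->H->R->A->L->F->refl->B->L'->F->R'->C->plug->C
Char 2 ('B'): step: R->6, L=0; B->plug->B->R->E->L->G->refl->C->L'->G->R'->E->plug->F
Char 3 ('G'): step: R->7, L=0; G->plug->G->R->C->L->E->refl->H->L'->B->R'->E->plug->F

F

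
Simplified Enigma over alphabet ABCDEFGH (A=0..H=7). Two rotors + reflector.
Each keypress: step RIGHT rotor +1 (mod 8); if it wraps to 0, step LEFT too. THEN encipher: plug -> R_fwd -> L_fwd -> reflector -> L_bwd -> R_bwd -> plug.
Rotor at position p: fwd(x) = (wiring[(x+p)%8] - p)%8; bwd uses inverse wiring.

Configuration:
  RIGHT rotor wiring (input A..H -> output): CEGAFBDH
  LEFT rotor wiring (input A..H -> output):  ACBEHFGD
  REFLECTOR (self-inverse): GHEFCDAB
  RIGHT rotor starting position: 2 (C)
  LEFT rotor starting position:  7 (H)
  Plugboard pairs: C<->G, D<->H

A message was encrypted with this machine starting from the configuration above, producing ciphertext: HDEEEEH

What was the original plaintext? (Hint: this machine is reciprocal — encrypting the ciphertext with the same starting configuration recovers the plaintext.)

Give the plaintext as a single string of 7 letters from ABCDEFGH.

Char 1 ('H'): step: R->3, L=7; H->plug->D->R->A->L->E->refl->C->L'->D->R'->H->plug->D
Char 2 ('D'): step: R->4, L=7; D->plug->H->R->E->L->F->refl->D->L'->C->R'->G->plug->C
Char 3 ('E'): step: R->5, L=7; E->plug->E->R->H->L->H->refl->B->L'->B->R'->F->plug->F
Char 4 ('E'): step: R->6, L=7; E->plug->E->R->A->L->E->refl->C->L'->D->R'->H->plug->D
Char 5 ('E'): step: R->7, L=7; E->plug->E->R->B->L->B->refl->H->L'->H->R'->D->plug->H
Char 6 ('E'): step: R->0, L->0 (L advanced); E->plug->E->R->F->L->F->refl->D->L'->H->R'->H->plug->D
Char 7 ('H'): step: R->1, L=0; H->plug->D->R->E->L->H->refl->B->L'->C->R'->F->plug->F

Answer: DCFDHDF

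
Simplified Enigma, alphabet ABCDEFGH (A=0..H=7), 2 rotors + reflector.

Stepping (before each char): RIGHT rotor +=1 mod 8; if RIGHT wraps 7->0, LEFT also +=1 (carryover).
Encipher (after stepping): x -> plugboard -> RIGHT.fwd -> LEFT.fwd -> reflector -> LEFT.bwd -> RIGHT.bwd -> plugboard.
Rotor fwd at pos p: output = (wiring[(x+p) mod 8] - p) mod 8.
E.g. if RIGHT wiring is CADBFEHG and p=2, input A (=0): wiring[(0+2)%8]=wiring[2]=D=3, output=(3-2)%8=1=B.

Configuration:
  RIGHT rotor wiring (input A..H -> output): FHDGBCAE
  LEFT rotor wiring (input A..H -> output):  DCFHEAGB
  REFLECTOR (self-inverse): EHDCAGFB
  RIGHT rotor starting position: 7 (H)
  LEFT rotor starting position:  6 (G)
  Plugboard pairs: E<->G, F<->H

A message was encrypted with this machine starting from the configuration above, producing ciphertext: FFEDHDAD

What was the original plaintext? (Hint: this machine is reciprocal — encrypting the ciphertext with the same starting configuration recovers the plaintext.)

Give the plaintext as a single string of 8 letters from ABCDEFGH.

Answer: GGFAAGHF

Derivation:
Char 1 ('F'): step: R->0, L->7 (L advanced); F->plug->H->R->E->L->A->refl->E->L'->B->R'->E->plug->G
Char 2 ('F'): step: R->1, L=7; F->plug->H->R->E->L->A->refl->E->L'->B->R'->E->plug->G
Char 3 ('E'): step: R->2, L=7; E->plug->G->R->D->L->G->refl->F->L'->F->R'->H->plug->F
Char 4 ('D'): step: R->3, L=7; D->plug->D->R->F->L->F->refl->G->L'->D->R'->A->plug->A
Char 5 ('H'): step: R->4, L=7; H->plug->F->R->D->L->G->refl->F->L'->F->R'->A->plug->A
Char 6 ('D'): step: R->5, L=7; D->plug->D->R->A->L->C->refl->D->L'->C->R'->E->plug->G
Char 7 ('A'): step: R->6, L=7; A->plug->A->R->C->L->D->refl->C->L'->A->R'->F->plug->H
Char 8 ('D'): step: R->7, L=7; D->plug->D->R->E->L->A->refl->E->L'->B->R'->H->plug->F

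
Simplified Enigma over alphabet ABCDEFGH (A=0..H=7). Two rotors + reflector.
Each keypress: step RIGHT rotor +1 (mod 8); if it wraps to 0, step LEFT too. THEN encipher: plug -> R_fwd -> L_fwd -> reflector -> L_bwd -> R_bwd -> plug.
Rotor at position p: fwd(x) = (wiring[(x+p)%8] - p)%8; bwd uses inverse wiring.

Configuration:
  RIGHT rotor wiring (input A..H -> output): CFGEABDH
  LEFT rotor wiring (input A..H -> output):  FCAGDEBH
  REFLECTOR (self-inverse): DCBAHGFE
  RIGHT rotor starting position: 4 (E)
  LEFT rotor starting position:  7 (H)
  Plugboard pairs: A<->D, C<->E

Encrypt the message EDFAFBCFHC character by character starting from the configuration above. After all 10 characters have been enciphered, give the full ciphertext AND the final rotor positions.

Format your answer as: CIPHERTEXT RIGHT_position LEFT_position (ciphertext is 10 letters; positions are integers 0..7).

Char 1 ('E'): step: R->5, L=7; E->plug->C->R->C->L->D->refl->A->L'->A->R'->E->plug->C
Char 2 ('D'): step: R->6, L=7; D->plug->A->R->F->L->E->refl->H->L'->E->R'->C->plug->E
Char 3 ('F'): step: R->7, L=7; F->plug->F->R->B->L->G->refl->F->L'->G->R'->C->plug->E
Char 4 ('A'): step: R->0, L->0 (L advanced); A->plug->D->R->E->L->D->refl->A->L'->C->R'->A->plug->D
Char 5 ('F'): step: R->1, L=0; F->plug->F->R->C->L->A->refl->D->L'->E->R'->A->plug->D
Char 6 ('B'): step: R->2, L=0; B->plug->B->R->C->L->A->refl->D->L'->E->R'->A->plug->D
Char 7 ('C'): step: R->3, L=0; C->plug->E->R->E->L->D->refl->A->L'->C->R'->G->plug->G
Char 8 ('F'): step: R->4, L=0; F->plug->F->R->B->L->C->refl->B->L'->G->R'->E->plug->C
Char 9 ('H'): step: R->5, L=0; H->plug->H->R->D->L->G->refl->F->L'->A->R'->E->plug->C
Char 10 ('C'): step: R->6, L=0; C->plug->E->R->A->L->F->refl->G->L'->D->R'->H->plug->H
Final: ciphertext=CEEDDDGCCH, RIGHT=6, LEFT=0

Answer: CEEDDDGCCH 6 0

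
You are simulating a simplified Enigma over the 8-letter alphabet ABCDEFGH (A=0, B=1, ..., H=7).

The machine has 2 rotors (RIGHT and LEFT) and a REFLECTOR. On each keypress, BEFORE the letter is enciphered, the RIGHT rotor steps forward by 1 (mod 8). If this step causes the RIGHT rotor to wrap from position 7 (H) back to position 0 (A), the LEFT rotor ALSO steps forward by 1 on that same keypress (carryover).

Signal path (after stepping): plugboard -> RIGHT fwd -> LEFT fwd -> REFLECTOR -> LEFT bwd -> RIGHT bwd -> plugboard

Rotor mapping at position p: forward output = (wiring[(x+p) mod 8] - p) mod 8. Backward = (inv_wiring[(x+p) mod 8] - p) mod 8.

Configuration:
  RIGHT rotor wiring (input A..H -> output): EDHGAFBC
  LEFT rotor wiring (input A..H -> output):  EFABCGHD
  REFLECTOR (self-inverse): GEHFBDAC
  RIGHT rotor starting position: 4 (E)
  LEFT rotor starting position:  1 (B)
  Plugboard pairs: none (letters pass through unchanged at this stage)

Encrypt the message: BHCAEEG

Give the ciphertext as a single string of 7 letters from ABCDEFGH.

Answer: DBECDBC

Derivation:
Char 1 ('B'): step: R->5, L=1; B->plug->B->R->E->L->F->refl->D->L'->H->R'->D->plug->D
Char 2 ('H'): step: R->6, L=1; H->plug->H->R->H->L->D->refl->F->L'->E->R'->B->plug->B
Char 3 ('C'): step: R->7, L=1; C->plug->C->R->E->L->F->refl->D->L'->H->R'->E->plug->E
Char 4 ('A'): step: R->0, L->2 (L advanced); A->plug->A->R->E->L->F->refl->D->L'->H->R'->C->plug->C
Char 5 ('E'): step: R->1, L=2; E->plug->E->R->E->L->F->refl->D->L'->H->R'->D->plug->D
Char 6 ('E'): step: R->2, L=2; E->plug->E->R->H->L->D->refl->F->L'->E->R'->B->plug->B
Char 7 ('G'): step: R->3, L=2; G->plug->G->R->A->L->G->refl->A->L'->C->R'->C->plug->C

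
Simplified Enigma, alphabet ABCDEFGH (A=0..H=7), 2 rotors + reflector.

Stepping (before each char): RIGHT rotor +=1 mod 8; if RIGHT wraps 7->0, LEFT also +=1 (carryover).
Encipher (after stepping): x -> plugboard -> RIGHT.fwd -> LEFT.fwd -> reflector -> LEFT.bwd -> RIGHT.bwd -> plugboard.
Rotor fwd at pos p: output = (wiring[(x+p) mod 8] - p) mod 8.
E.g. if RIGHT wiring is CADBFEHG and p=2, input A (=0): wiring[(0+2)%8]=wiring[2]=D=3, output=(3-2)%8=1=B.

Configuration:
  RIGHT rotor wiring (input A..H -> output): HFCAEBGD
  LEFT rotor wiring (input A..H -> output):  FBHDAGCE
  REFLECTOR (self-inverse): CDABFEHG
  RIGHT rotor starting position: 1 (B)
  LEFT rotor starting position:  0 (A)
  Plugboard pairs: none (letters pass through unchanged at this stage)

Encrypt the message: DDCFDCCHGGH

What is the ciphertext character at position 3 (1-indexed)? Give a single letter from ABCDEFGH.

Char 1 ('D'): step: R->2, L=0; D->plug->D->R->H->L->E->refl->F->L'->A->R'->A->plug->A
Char 2 ('D'): step: R->3, L=0; D->plug->D->R->D->L->D->refl->B->L'->B->R'->B->plug->B
Char 3 ('C'): step: R->4, L=0; C->plug->C->R->C->L->H->refl->G->L'->F->R'->B->plug->B

B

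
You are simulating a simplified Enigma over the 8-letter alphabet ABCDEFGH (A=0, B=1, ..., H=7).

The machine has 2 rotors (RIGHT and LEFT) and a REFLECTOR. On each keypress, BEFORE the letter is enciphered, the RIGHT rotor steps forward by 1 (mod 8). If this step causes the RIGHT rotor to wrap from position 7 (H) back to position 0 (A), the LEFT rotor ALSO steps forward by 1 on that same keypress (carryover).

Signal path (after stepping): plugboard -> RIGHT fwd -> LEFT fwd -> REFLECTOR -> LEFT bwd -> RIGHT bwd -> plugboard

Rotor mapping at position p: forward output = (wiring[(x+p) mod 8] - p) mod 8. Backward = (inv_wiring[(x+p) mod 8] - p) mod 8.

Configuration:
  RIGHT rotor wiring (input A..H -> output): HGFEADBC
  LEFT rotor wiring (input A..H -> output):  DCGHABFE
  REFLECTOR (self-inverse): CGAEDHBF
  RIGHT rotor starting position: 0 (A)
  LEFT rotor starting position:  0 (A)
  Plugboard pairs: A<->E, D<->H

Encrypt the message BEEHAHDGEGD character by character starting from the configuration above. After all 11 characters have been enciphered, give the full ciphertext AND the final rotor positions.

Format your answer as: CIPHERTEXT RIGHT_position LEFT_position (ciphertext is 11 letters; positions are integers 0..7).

Char 1 ('B'): step: R->1, L=0; B->plug->B->R->E->L->A->refl->C->L'->B->R'->G->plug->G
Char 2 ('E'): step: R->2, L=0; E->plug->A->R->D->L->H->refl->F->L'->G->R'->C->plug->C
Char 3 ('E'): step: R->3, L=0; E->plug->A->R->B->L->C->refl->A->L'->E->R'->F->plug->F
Char 4 ('H'): step: R->4, L=0; H->plug->D->R->G->L->F->refl->H->L'->D->R'->E->plug->A
Char 5 ('A'): step: R->5, L=0; A->plug->E->R->B->L->C->refl->A->L'->E->R'->B->plug->B
Char 6 ('H'): step: R->6, L=0; H->plug->D->R->A->L->D->refl->E->L'->H->R'->E->plug->A
Char 7 ('D'): step: R->7, L=0; D->plug->H->R->C->L->G->refl->B->L'->F->R'->E->plug->A
Char 8 ('G'): step: R->0, L->1 (L advanced); G->plug->G->R->B->L->F->refl->H->L'->D->R'->F->plug->F
Char 9 ('E'): step: R->1, L=1; E->plug->A->R->F->L->E->refl->D->L'->G->R'->H->plug->D
Char 10 ('G'): step: R->2, L=1; G->plug->G->R->F->L->E->refl->D->L'->G->R'->C->plug->C
Char 11 ('D'): step: R->3, L=1; D->plug->H->R->C->L->G->refl->B->L'->A->R'->C->plug->C
Final: ciphertext=GCFABAAFDCC, RIGHT=3, LEFT=1

Answer: GCFABAAFDCC 3 1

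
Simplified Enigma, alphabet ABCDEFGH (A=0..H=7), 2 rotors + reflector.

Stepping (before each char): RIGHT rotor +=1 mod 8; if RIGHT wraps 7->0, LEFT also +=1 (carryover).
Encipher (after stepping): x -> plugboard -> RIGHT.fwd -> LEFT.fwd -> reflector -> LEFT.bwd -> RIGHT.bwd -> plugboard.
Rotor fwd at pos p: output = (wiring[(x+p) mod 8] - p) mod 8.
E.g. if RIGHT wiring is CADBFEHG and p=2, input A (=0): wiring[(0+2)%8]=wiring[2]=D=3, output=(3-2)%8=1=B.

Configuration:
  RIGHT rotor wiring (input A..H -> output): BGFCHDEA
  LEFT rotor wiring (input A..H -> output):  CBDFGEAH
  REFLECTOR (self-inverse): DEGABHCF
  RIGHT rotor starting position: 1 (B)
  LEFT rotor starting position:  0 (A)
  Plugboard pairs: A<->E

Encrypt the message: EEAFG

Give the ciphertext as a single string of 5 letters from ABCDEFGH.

Char 1 ('E'): step: R->2, L=0; E->plug->A->R->D->L->F->refl->H->L'->H->R'->G->plug->G
Char 2 ('E'): step: R->3, L=0; E->plug->A->R->H->L->H->refl->F->L'->D->R'->G->plug->G
Char 3 ('A'): step: R->4, L=0; A->plug->E->R->F->L->E->refl->B->L'->B->R'->G->plug->G
Char 4 ('F'): step: R->5, L=0; F->plug->F->R->A->L->C->refl->G->L'->E->R'->D->plug->D
Char 5 ('G'): step: R->6, L=0; G->plug->G->R->B->L->B->refl->E->L'->F->R'->H->plug->H

Answer: GGGDH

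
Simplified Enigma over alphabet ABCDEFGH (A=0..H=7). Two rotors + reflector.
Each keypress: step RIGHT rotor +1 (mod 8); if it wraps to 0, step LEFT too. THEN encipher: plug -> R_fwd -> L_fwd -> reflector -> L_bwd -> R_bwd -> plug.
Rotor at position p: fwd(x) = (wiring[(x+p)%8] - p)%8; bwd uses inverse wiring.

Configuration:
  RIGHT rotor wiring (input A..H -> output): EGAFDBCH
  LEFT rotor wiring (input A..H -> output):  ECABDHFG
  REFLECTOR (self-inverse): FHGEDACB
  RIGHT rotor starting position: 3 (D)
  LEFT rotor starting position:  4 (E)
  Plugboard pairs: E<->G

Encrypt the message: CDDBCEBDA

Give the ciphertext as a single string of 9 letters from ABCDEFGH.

Answer: HAGHHAEBG

Derivation:
Char 1 ('C'): step: R->4, L=4; C->plug->C->R->G->L->E->refl->D->L'->B->R'->H->plug->H
Char 2 ('D'): step: R->5, L=4; D->plug->D->R->H->L->F->refl->A->L'->E->R'->A->plug->A
Char 3 ('D'): step: R->6, L=4; D->plug->D->R->A->L->H->refl->B->L'->C->R'->E->plug->G
Char 4 ('B'): step: R->7, L=4; B->plug->B->R->F->L->G->refl->C->L'->D->R'->H->plug->H
Char 5 ('C'): step: R->0, L->5 (L advanced); C->plug->C->R->A->L->C->refl->G->L'->H->R'->H->plug->H
Char 6 ('E'): step: R->1, L=5; E->plug->G->R->G->L->E->refl->D->L'->F->R'->A->plug->A
Char 7 ('B'): step: R->2, L=5; B->plug->B->R->D->L->H->refl->B->L'->C->R'->G->plug->E
Char 8 ('D'): step: R->3, L=5; D->plug->D->R->H->L->G->refl->C->L'->A->R'->B->plug->B
Char 9 ('A'): step: R->4, L=5; A->plug->A->R->H->L->G->refl->C->L'->A->R'->E->plug->G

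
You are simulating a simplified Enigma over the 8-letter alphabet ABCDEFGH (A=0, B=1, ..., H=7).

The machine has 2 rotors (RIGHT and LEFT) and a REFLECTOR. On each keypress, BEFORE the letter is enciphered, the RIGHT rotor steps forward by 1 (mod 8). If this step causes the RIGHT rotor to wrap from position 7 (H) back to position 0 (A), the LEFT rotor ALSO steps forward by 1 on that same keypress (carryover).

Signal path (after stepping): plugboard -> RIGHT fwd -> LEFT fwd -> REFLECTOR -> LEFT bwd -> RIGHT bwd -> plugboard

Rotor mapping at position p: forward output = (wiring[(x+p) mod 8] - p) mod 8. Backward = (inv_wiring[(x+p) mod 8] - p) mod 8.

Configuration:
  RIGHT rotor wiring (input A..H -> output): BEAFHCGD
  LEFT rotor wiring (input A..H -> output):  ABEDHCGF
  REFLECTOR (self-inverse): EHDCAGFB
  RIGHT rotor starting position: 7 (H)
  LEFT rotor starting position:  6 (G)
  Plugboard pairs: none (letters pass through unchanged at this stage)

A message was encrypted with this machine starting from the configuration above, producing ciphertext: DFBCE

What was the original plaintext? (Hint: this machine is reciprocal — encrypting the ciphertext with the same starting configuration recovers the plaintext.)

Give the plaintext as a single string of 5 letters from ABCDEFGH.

Answer: BCDGG

Derivation:
Char 1 ('D'): step: R->0, L->7 (L advanced); D->plug->D->R->F->L->A->refl->E->L'->E->R'->B->plug->B
Char 2 ('F'): step: R->1, L=7; F->plug->F->R->F->L->A->refl->E->L'->E->R'->C->plug->C
Char 3 ('B'): step: R->2, L=7; B->plug->B->R->D->L->F->refl->G->L'->A->R'->D->plug->D
Char 4 ('C'): step: R->3, L=7; C->plug->C->R->H->L->H->refl->B->L'->B->R'->G->plug->G
Char 5 ('E'): step: R->4, L=7; E->plug->E->R->F->L->A->refl->E->L'->E->R'->G->plug->G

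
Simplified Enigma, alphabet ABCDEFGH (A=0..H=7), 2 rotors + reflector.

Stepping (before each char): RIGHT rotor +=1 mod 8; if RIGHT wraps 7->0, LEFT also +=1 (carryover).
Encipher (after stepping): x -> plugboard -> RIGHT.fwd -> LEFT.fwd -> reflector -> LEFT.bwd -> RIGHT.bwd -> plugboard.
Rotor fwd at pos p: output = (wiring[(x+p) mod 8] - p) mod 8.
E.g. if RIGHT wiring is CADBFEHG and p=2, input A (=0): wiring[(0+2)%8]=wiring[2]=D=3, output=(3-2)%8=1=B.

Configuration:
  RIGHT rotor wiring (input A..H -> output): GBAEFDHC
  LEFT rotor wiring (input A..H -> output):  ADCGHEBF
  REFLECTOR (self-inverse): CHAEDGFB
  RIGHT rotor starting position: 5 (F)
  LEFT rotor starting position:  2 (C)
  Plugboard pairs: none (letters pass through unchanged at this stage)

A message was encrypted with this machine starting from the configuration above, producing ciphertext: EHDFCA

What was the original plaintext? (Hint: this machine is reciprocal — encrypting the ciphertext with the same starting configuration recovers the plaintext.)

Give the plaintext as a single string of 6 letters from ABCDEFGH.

Char 1 ('E'): step: R->6, L=2; E->plug->E->R->C->L->F->refl->G->L'->G->R'->F->plug->F
Char 2 ('H'): step: R->7, L=2; H->plug->H->R->A->L->A->refl->C->L'->D->R'->A->plug->A
Char 3 ('D'): step: R->0, L->3 (L advanced); D->plug->D->R->E->L->C->refl->A->L'->G->R'->A->plug->A
Char 4 ('F'): step: R->1, L=3; F->plug->F->R->G->L->A->refl->C->L'->E->R'->D->plug->D
Char 5 ('C'): step: R->2, L=3; C->plug->C->R->D->L->G->refl->F->L'->F->R'->E->plug->E
Char 6 ('A'): step: R->3, L=3; A->plug->A->R->B->L->E->refl->D->L'->A->R'->C->plug->C

Answer: FAADEC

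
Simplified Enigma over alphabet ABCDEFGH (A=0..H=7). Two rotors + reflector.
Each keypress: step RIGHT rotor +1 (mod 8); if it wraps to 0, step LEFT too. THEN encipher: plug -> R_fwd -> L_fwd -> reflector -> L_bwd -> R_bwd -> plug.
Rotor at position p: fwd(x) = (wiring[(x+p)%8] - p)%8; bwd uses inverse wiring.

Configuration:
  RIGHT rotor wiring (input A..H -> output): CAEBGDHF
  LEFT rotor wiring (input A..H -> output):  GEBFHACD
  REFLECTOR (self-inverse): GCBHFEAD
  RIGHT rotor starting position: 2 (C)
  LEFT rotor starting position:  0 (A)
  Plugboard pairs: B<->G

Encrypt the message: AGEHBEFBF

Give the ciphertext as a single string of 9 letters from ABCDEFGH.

Char 1 ('A'): step: R->3, L=0; A->plug->A->R->G->L->C->refl->B->L'->C->R'->E->plug->E
Char 2 ('G'): step: R->4, L=0; G->plug->B->R->H->L->D->refl->H->L'->E->R'->F->plug->F
Char 3 ('E'): step: R->5, L=0; E->plug->E->R->D->L->F->refl->E->L'->B->R'->H->plug->H
Char 4 ('H'): step: R->6, L=0; H->plug->H->R->F->L->A->refl->G->L'->A->R'->G->plug->B
Char 5 ('B'): step: R->7, L=0; B->plug->G->R->E->L->H->refl->D->L'->H->R'->F->plug->F
Char 6 ('E'): step: R->0, L->1 (L advanced); E->plug->E->R->G->L->C->refl->B->L'->F->R'->H->plug->H
Char 7 ('F'): step: R->1, L=1; F->plug->F->R->G->L->C->refl->B->L'->F->R'->D->plug->D
Char 8 ('B'): step: R->2, L=1; B->plug->G->R->A->L->D->refl->H->L'->E->R'->C->plug->C
Char 9 ('F'): step: R->3, L=1; F->plug->F->R->H->L->F->refl->E->L'->C->R'->E->plug->E

Answer: EFHBFHDCE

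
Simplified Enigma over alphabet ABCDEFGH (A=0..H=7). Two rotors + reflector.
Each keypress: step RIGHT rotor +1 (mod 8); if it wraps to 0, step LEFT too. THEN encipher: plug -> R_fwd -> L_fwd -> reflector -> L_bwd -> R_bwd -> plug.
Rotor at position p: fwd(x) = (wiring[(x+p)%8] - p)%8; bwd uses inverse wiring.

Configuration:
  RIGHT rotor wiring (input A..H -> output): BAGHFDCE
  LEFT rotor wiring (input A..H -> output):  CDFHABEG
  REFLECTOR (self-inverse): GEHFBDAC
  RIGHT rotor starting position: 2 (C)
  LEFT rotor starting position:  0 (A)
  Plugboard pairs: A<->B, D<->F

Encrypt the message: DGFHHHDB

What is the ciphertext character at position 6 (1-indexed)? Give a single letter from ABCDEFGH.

Char 1 ('D'): step: R->3, L=0; D->plug->F->R->G->L->E->refl->B->L'->F->R'->G->plug->G
Char 2 ('G'): step: R->4, L=0; G->plug->G->R->C->L->F->refl->D->L'->B->R'->A->plug->B
Char 3 ('F'): step: R->5, L=0; F->plug->D->R->E->L->A->refl->G->L'->H->R'->C->plug->C
Char 4 ('H'): step: R->6, L=0; H->plug->H->R->F->L->B->refl->E->L'->G->R'->B->plug->A
Char 5 ('H'): step: R->7, L=0; H->plug->H->R->D->L->H->refl->C->L'->A->R'->E->plug->E
Char 6 ('H'): step: R->0, L->1 (L advanced); H->plug->H->R->E->L->A->refl->G->L'->C->R'->G->plug->G

G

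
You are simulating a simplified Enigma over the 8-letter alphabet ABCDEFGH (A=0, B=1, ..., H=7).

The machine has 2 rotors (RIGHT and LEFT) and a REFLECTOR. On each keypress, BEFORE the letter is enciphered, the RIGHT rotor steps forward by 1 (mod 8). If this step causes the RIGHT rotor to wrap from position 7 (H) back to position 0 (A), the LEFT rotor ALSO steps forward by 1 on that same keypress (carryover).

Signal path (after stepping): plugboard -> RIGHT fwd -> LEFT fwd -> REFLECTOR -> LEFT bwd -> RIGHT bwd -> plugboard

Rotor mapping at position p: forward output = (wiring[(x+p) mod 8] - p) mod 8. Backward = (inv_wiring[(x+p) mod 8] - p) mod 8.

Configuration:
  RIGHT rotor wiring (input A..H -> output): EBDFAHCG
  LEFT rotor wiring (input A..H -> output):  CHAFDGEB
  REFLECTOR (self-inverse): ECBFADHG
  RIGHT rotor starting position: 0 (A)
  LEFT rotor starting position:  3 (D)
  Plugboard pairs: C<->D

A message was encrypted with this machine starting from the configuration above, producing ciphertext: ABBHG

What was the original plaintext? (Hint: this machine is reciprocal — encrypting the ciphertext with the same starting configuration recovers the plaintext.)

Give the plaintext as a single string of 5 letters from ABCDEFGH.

Char 1 ('A'): step: R->1, L=3; A->plug->A->R->A->L->C->refl->B->L'->D->R'->H->plug->H
Char 2 ('B'): step: R->2, L=3; B->plug->B->R->D->L->B->refl->C->L'->A->R'->E->plug->E
Char 3 ('B'): step: R->3, L=3; B->plug->B->R->F->L->H->refl->G->L'->E->R'->C->plug->D
Char 4 ('H'): step: R->4, L=3; H->plug->H->R->B->L->A->refl->E->L'->G->R'->C->plug->D
Char 5 ('G'): step: R->5, L=3; G->plug->G->R->A->L->C->refl->B->L'->D->R'->H->plug->H

Answer: HEDDH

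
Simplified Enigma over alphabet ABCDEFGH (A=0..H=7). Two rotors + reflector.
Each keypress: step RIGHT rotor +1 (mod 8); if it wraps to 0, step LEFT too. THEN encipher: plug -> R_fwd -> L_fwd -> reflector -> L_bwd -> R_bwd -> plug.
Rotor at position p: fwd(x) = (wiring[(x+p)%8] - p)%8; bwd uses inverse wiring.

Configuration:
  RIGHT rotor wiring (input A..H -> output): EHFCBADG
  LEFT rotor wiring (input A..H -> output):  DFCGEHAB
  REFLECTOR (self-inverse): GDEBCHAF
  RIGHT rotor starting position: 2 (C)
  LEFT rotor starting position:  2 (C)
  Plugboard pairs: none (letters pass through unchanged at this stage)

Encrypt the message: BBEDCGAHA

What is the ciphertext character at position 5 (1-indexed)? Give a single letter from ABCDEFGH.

Char 1 ('B'): step: R->3, L=2; B->plug->B->R->G->L->B->refl->D->L'->H->R'->A->plug->A
Char 2 ('B'): step: R->4, L=2; B->plug->B->R->E->L->G->refl->A->L'->A->R'->E->plug->E
Char 3 ('E'): step: R->5, L=2; E->plug->E->R->C->L->C->refl->E->L'->B->R'->C->plug->C
Char 4 ('D'): step: R->6, L=2; D->plug->D->R->B->L->E->refl->C->L'->C->R'->H->plug->H
Char 5 ('C'): step: R->7, L=2; C->plug->C->R->A->L->A->refl->G->L'->E->R'->H->plug->H

H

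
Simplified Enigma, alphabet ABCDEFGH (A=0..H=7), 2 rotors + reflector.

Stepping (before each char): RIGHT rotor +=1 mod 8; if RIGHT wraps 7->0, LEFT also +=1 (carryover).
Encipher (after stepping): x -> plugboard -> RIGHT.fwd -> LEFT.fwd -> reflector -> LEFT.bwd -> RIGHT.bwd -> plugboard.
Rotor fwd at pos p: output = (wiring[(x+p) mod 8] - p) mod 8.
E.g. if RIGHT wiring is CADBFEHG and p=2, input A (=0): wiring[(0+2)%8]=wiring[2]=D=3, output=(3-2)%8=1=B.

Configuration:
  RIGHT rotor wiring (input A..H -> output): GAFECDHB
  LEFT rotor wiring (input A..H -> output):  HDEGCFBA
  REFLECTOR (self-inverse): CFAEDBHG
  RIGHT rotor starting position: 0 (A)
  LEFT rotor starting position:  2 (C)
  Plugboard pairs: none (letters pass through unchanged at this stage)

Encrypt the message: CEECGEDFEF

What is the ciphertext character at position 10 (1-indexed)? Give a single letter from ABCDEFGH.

Char 1 ('C'): step: R->1, L=2; C->plug->C->R->D->L->D->refl->E->L'->B->R'->D->plug->D
Char 2 ('E'): step: R->2, L=2; E->plug->E->R->F->L->G->refl->H->L'->E->R'->G->plug->G
Char 3 ('E'): step: R->3, L=2; E->plug->E->R->G->L->F->refl->B->L'->H->R'->B->plug->B
Char 4 ('C'): step: R->4, L=2; C->plug->C->R->D->L->D->refl->E->L'->B->R'->G->plug->G
Char 5 ('G'): step: R->5, L=2; G->plug->G->R->H->L->B->refl->F->L'->G->R'->A->plug->A
Char 6 ('E'): step: R->6, L=2; E->plug->E->R->H->L->B->refl->F->L'->G->R'->F->plug->F
Char 7 ('D'): step: R->7, L=2; D->plug->D->R->G->L->F->refl->B->L'->H->R'->B->plug->B
Char 8 ('F'): step: R->0, L->3 (L advanced); F->plug->F->R->D->L->G->refl->H->L'->B->R'->H->plug->H
Char 9 ('E'): step: R->1, L=3; E->plug->E->R->C->L->C->refl->A->L'->G->R'->F->plug->F
Char 10 ('F'): step: R->2, L=3; F->plug->F->R->H->L->B->refl->F->L'->E->R'->G->plug->G

G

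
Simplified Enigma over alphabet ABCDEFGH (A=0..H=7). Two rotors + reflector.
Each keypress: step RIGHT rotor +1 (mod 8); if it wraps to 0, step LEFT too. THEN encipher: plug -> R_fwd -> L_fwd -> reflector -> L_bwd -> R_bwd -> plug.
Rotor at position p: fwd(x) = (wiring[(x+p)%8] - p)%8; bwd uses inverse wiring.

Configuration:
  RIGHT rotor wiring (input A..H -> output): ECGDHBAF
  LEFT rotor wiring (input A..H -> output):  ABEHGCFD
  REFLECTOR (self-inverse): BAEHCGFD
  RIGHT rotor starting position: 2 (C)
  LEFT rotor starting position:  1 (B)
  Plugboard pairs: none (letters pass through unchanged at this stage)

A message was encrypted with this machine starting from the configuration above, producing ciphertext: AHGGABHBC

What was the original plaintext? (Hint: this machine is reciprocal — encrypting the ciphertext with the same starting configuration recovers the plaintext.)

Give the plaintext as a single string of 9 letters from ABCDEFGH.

Char 1 ('A'): step: R->3, L=1; A->plug->A->R->A->L->A->refl->B->L'->E->R'->B->plug->B
Char 2 ('H'): step: R->4, L=1; H->plug->H->R->H->L->H->refl->D->L'->B->R'->D->plug->D
Char 3 ('G'): step: R->5, L=1; G->plug->G->R->G->L->C->refl->E->L'->F->R'->E->plug->E
Char 4 ('G'): step: R->6, L=1; G->plug->G->R->B->L->D->refl->H->L'->H->R'->B->plug->B
Char 5 ('A'): step: R->7, L=1; A->plug->A->R->G->L->C->refl->E->L'->F->R'->B->plug->B
Char 6 ('B'): step: R->0, L->2 (L advanced); B->plug->B->R->C->L->E->refl->C->L'->A->R'->G->plug->G
Char 7 ('H'): step: R->1, L=2; H->plug->H->R->D->L->A->refl->B->L'->F->R'->B->plug->B
Char 8 ('B'): step: R->2, L=2; B->plug->B->R->B->L->F->refl->G->L'->G->R'->E->plug->E
Char 9 ('C'): step: R->3, L=2; C->plug->C->R->G->L->G->refl->F->L'->B->R'->F->plug->F

Answer: BDEBBGBEF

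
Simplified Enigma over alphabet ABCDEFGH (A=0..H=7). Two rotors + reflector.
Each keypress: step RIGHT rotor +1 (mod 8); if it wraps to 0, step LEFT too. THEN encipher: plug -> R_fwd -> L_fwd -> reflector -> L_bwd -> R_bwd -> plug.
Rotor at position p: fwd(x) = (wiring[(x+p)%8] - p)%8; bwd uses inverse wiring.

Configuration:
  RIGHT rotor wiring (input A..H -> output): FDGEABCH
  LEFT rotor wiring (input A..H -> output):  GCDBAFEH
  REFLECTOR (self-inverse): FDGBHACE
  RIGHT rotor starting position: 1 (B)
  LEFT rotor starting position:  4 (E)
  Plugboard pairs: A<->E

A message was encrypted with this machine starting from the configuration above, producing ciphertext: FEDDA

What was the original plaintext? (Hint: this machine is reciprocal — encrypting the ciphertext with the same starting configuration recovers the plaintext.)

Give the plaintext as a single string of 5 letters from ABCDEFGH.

Answer: EHAAF

Derivation:
Char 1 ('F'): step: R->2, L=4; F->plug->F->R->F->L->G->refl->C->L'->E->R'->A->plug->E
Char 2 ('E'): step: R->3, L=4; E->plug->A->R->B->L->B->refl->D->L'->D->R'->H->plug->H
Char 3 ('D'): step: R->4, L=4; D->plug->D->R->D->L->D->refl->B->L'->B->R'->E->plug->A
Char 4 ('D'): step: R->5, L=4; D->plug->D->R->A->L->E->refl->H->L'->G->R'->E->plug->A
Char 5 ('A'): step: R->6, L=4; A->plug->E->R->A->L->E->refl->H->L'->G->R'->F->plug->F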